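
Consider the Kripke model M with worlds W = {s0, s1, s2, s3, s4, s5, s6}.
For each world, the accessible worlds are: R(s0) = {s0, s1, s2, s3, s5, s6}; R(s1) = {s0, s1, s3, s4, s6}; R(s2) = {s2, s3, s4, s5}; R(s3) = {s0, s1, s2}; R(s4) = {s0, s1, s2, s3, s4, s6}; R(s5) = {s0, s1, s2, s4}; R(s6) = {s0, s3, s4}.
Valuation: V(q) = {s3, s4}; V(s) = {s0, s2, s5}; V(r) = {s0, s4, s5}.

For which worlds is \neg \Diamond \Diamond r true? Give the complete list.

none

Let φ = \neg \Diamond \Diamond r. Evaluate φ at each world:
  s0 (successors {s0, s1, s2, s3, s5, s6}): φ is false.
  s1 (successors {s0, s1, s3, s4, s6}): φ is false.
  s2 (successors {s2, s3, s4, s5}): φ is false.
  s3 (successors {s0, s1, s2}): φ is false.
  s4 (successors {s0, s1, s2, s3, s4, s6}): φ is false.
  s5 (successors {s0, s1, s2, s4}): φ is false.
  s6 (successors {s0, s3, s4}): φ is false.
For instance, at s0:
  At s0: \Diamond \Diamond r is true, so \neg \Diamond \Diamond r is false.
    At s0: \Diamond \Diamond r requires \Diamond r at some successor in {s0, s1, s2, s3, s5, s6}.
      \Diamond r holds at s0, so \Diamond \Diamond r is true at s0.
Satisfying worlds: none.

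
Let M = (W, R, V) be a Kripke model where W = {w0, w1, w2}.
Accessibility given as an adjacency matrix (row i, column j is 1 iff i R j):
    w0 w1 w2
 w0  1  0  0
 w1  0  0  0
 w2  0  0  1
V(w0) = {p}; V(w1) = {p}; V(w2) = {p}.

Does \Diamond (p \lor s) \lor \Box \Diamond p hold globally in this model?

Yes

Let φ = \Diamond (p \lor s) \lor \Box \Diamond p. Evaluate φ at each world:
  w0 (successors {w0}): φ is true.
  w1 (successors ∅): φ is true.
  w2 (successors {w2}): φ is true.
For instance, at w2:
  At w2: \Diamond (p \lor s) is true, \Box \Diamond p is true, so \Diamond (p \lor s) \lor \Box \Diamond p is true.
    At w2: \Diamond (p \lor s) requires p \lor s at some successor in {w2}.
      p \lor s holds at w2, so \Diamond (p \lor s) is true at w2.
    At w2: \Box \Diamond p requires \Diamond p at every successor {w2}.
      At w2: \Diamond p is true.
    So \Box \Diamond p is true at w2.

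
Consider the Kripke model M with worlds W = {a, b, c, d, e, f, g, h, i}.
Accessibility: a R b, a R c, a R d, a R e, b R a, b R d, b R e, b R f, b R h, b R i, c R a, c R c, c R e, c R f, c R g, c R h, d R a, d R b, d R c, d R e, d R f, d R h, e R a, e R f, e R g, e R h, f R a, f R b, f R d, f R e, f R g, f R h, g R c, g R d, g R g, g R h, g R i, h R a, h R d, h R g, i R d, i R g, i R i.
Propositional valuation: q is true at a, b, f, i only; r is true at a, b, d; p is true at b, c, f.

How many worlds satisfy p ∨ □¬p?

5

Recall that □ψ holds at a world iff ψ holds at every accessible world, and ◇ψ holds iff ψ holds at some accessible world.
Let φ = p ∨ □¬p. Evaluate φ at each world:
  a (successors {b, c, d, e}): φ is false.
  b (successors {a, d, e, f, h, i}): φ is true.
  c (successors {a, c, e, f, g, h}): φ is true.
  d (successors {a, b, c, e, f, h}): φ is false.
  e (successors {a, f, g, h}): φ is false.
  f (successors {a, b, d, e, g, h}): φ is true.
  g (successors {c, d, g, h, i}): φ is false.
  h (successors {a, d, g}): φ is true.
  i (successors {d, g, i}): φ is true.
For instance, at h:
  At h: p is false, □¬p is true, so p ∨ □¬p is true.
    At h: □¬p requires ¬p at every successor {a, d, g}.
      At a: ¬p is true.
      At d: ¬p is true.
      At g: ¬p is true.
    So □¬p is true at h.
Satisfying worlds: {b, c, f, h, i}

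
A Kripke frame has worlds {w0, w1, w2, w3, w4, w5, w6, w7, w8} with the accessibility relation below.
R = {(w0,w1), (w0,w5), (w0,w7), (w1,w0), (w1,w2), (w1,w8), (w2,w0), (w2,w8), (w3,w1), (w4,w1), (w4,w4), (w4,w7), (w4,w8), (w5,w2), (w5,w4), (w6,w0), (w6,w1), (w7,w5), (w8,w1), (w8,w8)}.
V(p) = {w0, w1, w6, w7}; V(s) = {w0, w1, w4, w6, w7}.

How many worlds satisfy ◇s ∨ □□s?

Let φ = ◇s ∨ □□s. Evaluate φ at each world:
  w0 (successors {w1, w5, w7}): φ is true.
  w1 (successors {w0, w2, w8}): φ is true.
  w2 (successors {w0, w8}): φ is true.
  w3 (successors {w1}): φ is true.
  w4 (successors {w1, w4, w7, w8}): φ is true.
  w5 (successors {w2, w4}): φ is true.
  w6 (successors {w0, w1}): φ is true.
  w7 (successors {w5}): φ is false.
  w8 (successors {w1, w8}): φ is true.
For instance, at w5:
  At w5: ◇s is true, □□s is false, so ◇s ∨ □□s is true.
    At w5: ◇s requires s at some successor in {w2, w4}.
      s holds at w4, so ◇s is true at w5.
    At w5: □□s requires □s at every successor {w2, w4}.
      □s fails at w2, so □□s is false at w5.
Satisfying worlds: {w0, w1, w2, w3, w4, w5, w6, w8}

8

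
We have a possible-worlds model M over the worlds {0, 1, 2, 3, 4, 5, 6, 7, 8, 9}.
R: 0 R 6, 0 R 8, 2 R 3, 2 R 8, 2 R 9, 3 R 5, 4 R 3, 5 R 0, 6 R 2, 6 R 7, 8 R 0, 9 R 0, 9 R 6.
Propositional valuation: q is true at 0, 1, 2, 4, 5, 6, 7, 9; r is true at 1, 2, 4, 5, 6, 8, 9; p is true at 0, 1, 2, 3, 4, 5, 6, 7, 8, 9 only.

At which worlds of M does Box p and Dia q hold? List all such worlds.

0, 2, 3, 5, 6, 8, 9

Let φ = Box p and Dia q. Evaluate φ at each world:
  0 (successors {6, 8}): φ is true.
  1 (successors ∅): φ is false.
  2 (successors {3, 8, 9}): φ is true.
  3 (successors {5}): φ is true.
  4 (successors {3}): φ is false.
  5 (successors {0}): φ is true.
  6 (successors {2, 7}): φ is true.
  7 (successors ∅): φ is false.
  8 (successors {0}): φ is true.
  9 (successors {0, 6}): φ is true.
For instance, at 9:
  At 9: Box p is true, Dia q is true, so Box p and Dia q is true.
    At 9: Box p requires p at every successor {0, 6}.
      At 0: p is true.
      At 6: p is true.
    So Box p is true at 9.
    At 9: Dia q requires q at some successor in {0, 6}.
      q holds at 0, so Dia q is true at 9.
Satisfying worlds: {0, 2, 3, 5, 6, 8, 9}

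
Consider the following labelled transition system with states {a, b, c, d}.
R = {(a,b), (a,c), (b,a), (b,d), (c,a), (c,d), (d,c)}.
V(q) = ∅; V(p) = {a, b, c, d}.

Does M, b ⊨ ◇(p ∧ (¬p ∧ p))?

At b: ◇(p ∧ (¬p ∧ p)) requires p ∧ (¬p ∧ p) at some successor in {a, d}.
  At a: p ∧ (¬p ∧ p) is false.
  At d: p ∧ (¬p ∧ p) is false.
So ◇(p ∧ (¬p ∧ p)) is false at b.

No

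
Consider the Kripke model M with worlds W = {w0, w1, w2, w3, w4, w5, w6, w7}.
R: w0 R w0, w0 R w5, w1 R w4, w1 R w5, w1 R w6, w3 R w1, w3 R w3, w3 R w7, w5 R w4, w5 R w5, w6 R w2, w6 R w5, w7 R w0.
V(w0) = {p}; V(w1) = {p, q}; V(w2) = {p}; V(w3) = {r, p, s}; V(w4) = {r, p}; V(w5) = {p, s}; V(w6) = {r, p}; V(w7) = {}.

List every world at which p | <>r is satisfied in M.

w0, w1, w2, w3, w4, w5, w6

Let φ = p | <>r. Evaluate φ at each world:
  w0 (successors {w0, w5}): φ is true.
  w1 (successors {w4, w5, w6}): φ is true.
  w2 (successors ∅): φ is true.
  w3 (successors {w1, w3, w7}): φ is true.
  w4 (successors ∅): φ is true.
  w5 (successors {w4, w5}): φ is true.
  w6 (successors {w2, w5}): φ is true.
  w7 (successors {w0}): φ is false.
For instance, at w7:
  At w7: p is false, <>r is false, so p | <>r is false.
    At w7: <>r requires r at some successor in {w0}.
      At w0: r is false.
    So <>r is false at w7.
Satisfying worlds: {w0, w1, w2, w3, w4, w5, w6}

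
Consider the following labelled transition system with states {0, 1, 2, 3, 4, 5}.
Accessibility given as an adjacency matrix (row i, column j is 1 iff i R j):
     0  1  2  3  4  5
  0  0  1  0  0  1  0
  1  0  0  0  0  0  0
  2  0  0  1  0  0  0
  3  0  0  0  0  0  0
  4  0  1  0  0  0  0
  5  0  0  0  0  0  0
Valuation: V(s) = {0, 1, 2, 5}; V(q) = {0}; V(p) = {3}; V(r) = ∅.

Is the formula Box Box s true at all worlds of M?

Yes

Let φ = Box Box s. Evaluate φ at each world:
  0 (successors {1, 4}): φ is true.
  1 (successors ∅): φ is true.
  2 (successors {2}): φ is true.
  3 (successors ∅): φ is true.
  4 (successors {1}): φ is true.
  5 (successors ∅): φ is true.
For instance, at 0:
  At 0: Box Box s requires Box s at every successor {1, 4}.
      At 1: no accessible worlds, so Box s holds vacuously.
      At 4: Box s requires s at every successor {1}.
        At 1: s is true.
      So Box s is true at 4.
  So Box Box s is true at 0.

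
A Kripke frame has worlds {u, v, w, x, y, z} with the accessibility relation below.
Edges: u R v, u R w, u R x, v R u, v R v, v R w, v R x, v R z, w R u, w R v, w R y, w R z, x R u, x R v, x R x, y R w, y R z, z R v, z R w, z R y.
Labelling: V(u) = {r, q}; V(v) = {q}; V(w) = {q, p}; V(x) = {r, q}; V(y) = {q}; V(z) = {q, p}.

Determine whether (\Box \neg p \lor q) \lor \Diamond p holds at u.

At u: \Box \neg p \lor q is true, \Diamond p is true, so (\Box \neg p \lor q) \lor \Diamond p is true.
  At u: \Box \neg p is false, q is true, so \Box \neg p \lor q is true.
    At u: \Box \neg p requires \neg p at every successor {v, w, x}.
      \neg p fails at w, so \Box \neg p is false at u.
  At u: \Diamond p requires p at some successor in {v, w, x}.
    p holds at w, so \Diamond p is true at u.

Yes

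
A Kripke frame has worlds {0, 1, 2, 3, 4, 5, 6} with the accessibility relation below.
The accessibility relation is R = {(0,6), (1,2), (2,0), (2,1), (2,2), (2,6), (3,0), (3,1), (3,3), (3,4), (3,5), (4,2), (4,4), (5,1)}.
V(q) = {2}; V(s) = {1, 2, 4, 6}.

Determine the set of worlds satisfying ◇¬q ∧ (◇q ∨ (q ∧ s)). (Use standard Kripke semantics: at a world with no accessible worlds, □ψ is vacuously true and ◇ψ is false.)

2, 4

Recall that ◇ψ holds at a world iff ψ holds at some accessible world.
Let φ = ◇¬q ∧ (◇q ∨ (q ∧ s)). Evaluate φ at each world:
  0 (successors {6}): φ is false.
  1 (successors {2}): φ is false.
  2 (successors {0, 1, 2, 6}): φ is true.
  3 (successors {0, 1, 3, 4, 5}): φ is false.
  4 (successors {2, 4}): φ is true.
  5 (successors {1}): φ is false.
  6 (successors ∅): φ is false.
For instance, at 4:
  At 4: ◇¬q is true, ◇q ∨ (q ∧ s) is true, so ◇¬q ∧ (◇q ∨ (q ∧ s)) is true.
    At 4: ◇¬q requires ¬q at some successor in {2, 4}.
      ¬q holds at 4, so ◇¬q is true at 4.
    At 4: ◇q is true, q ∧ s is false, so ◇q ∨ (q ∧ s) is true.
      At 4: ◇q requires q at some successor in {2, 4}.
        q holds at 2, so ◇q is true at 4.
Satisfying worlds: {2, 4}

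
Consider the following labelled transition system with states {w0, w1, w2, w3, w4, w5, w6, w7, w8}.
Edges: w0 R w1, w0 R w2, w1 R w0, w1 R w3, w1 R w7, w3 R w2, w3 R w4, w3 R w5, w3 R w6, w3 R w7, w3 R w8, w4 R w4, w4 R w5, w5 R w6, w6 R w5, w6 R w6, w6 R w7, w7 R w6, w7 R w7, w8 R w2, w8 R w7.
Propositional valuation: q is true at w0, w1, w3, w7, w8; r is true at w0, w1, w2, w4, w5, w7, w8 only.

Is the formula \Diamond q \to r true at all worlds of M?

Let φ = \Diamond q \to r. Evaluate φ at each world:
  w0 (successors {w1, w2}): φ is true.
  w1 (successors {w0, w3, w7}): φ is true.
  w2 (successors ∅): φ is true.
  w3 (successors {w2, w4, w5, w6, w7, w8}): φ is false.
  w4 (successors {w4, w5}): φ is true.
  w5 (successors {w6}): φ is true.
  w6 (successors {w5, w6, w7}): φ is false.
  w7 (successors {w6, w7}): φ is true.
  w8 (successors {w2, w7}): φ is true.
Detail at w3 (counterexample):
  At w3: \Diamond q is true, r is false, so \Diamond q \to r is false.
    At w3: \Diamond q requires q at some successor in {w2, w4, w5, w6, w7, w8}.
      q holds at w7, so \Diamond q is true at w3.

No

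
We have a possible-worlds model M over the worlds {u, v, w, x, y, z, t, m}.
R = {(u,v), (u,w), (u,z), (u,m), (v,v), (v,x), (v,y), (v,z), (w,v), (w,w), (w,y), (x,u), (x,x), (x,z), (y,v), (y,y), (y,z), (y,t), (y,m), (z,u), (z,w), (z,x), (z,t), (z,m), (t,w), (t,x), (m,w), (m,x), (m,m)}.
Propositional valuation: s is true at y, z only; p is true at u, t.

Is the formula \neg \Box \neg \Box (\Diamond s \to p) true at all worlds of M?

Let φ = \neg \Box \neg \Box (\Diamond s \to p). Evaluate φ at each world:
  u (successors {v, w, z, m}): φ is false.
  v (successors {v, x, y, z}): φ is false.
  w (successors {v, w, y}): φ is false.
  x (successors {u, x, z}): φ is false.
  y (successors {v, y, z, t, m}): φ is false.
  z (successors {u, w, x, t, m}): φ is false.
  t (successors {w, x}): φ is false.
  m (successors {w, x, m}): φ is false.
Detail at u (counterexample):
  At u: \Box \neg \Box (\Diamond s \to p) is true, so \neg \Box \neg \Box (\Diamond s \to p) is false.
    At u: \Box \neg \Box (\Diamond s \to p) requires \neg \Box (\Diamond s \to p) at every successor {v, w, z, m}.
      At v: \neg \Box (\Diamond s \to p) is true.
      At w: \neg \Box (\Diamond s \to p) is true.
      At z: \neg \Box (\Diamond s \to p) is true.
      At m: \neg \Box (\Diamond s \to p) is true.
    So \Box \neg \Box (\Diamond s \to p) is true at u.

No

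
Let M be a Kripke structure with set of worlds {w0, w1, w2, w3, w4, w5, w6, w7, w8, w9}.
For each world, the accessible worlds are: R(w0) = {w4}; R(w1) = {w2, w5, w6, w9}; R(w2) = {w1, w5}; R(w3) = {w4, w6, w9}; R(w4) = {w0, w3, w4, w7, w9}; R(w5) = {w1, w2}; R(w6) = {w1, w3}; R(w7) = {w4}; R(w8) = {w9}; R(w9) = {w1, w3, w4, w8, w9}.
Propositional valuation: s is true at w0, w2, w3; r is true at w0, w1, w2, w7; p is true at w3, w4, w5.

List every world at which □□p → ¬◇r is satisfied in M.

Let φ = □□p → ¬◇r. Evaluate φ at each world:
  w0 (successors {w4}): φ is true.
  w1 (successors {w2, w5, w6, w9}): φ is true.
  w2 (successors {w1, w5}): φ is true.
  w3 (successors {w4, w6, w9}): φ is true.
  w4 (successors {w0, w3, w4, w7, w9}): φ is true.
  w5 (successors {w1, w2}): φ is true.
  w6 (successors {w1, w3}): φ is true.
  w7 (successors {w4}): φ is true.
  w8 (successors {w9}): φ is true.
  w9 (successors {w1, w3, w4, w8, w9}): φ is true.
For instance, at w0:
  At w0: □□p is false, ¬◇r is true, so □□p → ¬◇r is true.
    At w0: □□p requires □p at every successor {w4}.
      □p fails at w4, so □□p is false at w0.
    At w0: ◇r is false, so ¬◇r is true.
      At w0: ◇r requires r at some successor in {w4}.
        At w4: r is false.
      So ◇r is false at w0.
Satisfying worlds: {w0, w1, w2, w3, w4, w5, w6, w7, w8, w9}

w0, w1, w2, w3, w4, w5, w6, w7, w8, w9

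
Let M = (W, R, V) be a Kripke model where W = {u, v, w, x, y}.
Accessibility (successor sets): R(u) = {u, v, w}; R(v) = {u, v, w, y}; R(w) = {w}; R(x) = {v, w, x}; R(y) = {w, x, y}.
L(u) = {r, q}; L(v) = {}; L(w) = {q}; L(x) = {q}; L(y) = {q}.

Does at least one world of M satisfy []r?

No

Let φ = []r. Evaluate φ at each world:
  u (successors {u, v, w}): φ is false.
  v (successors {u, v, w, y}): φ is false.
  w (successors {w}): φ is false.
  x (successors {v, w, x}): φ is false.
  y (successors {w, x, y}): φ is false.
For instance, at w:
  At w: []r requires r at every successor {w}.
    r fails at w, so []r is false at w.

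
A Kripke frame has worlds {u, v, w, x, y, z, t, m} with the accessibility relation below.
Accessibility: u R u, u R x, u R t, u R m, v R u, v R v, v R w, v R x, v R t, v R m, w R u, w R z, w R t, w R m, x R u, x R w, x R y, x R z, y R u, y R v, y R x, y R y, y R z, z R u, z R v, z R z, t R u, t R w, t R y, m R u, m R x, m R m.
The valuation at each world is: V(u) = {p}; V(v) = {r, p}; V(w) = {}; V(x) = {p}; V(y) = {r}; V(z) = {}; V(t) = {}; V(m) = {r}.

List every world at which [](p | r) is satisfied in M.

m

Recall that []ψ holds at a world iff ψ holds at every accessible world, and <>ψ holds iff ψ holds at some accessible world.
Let φ = [](p | r). Evaluate φ at each world:
  u (successors {u, x, t, m}): φ is false.
  v (successors {u, v, w, x, t, m}): φ is false.
  w (successors {u, z, t, m}): φ is false.
  x (successors {u, w, y, z}): φ is false.
  y (successors {u, v, x, y, z}): φ is false.
  z (successors {u, v, z}): φ is false.
  t (successors {u, w, y}): φ is false.
  m (successors {u, x, m}): φ is true.
For instance, at z:
  At z: [](p | r) requires p | r at every successor {u, v, z}.
    p | r fails at z, so [](p | r) is false at z.
Satisfying worlds: {m}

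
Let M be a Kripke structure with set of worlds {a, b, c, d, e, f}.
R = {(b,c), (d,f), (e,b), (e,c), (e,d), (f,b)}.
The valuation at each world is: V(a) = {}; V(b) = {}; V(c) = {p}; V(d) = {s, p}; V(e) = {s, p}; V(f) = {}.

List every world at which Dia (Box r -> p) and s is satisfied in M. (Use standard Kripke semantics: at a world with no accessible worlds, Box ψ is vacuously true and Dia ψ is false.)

d, e

Let φ = Dia (Box r -> p) and s. Evaluate φ at each world:
  a (successors ∅): φ is false.
  b (successors {c}): φ is false.
  c (successors ∅): φ is false.
  d (successors {f}): φ is true.
  e (successors {b, c, d}): φ is true.
  f (successors {b}): φ is false.
For instance, at b:
  At b: Dia (Box r -> p) is true, s is false, so Dia (Box r -> p) and s is false.
    At b: Dia (Box r -> p) requires Box r -> p at some successor in {c}.
      Box r -> p holds at c, so Dia (Box r -> p) is true at b.
Satisfying worlds: {d, e}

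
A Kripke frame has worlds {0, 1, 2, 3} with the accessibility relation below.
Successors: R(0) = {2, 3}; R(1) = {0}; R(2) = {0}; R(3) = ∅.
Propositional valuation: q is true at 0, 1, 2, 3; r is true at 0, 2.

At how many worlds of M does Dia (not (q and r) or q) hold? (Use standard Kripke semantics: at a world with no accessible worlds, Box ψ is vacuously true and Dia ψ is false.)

Let φ = Dia (not (q and r) or q). Evaluate φ at each world:
  0 (successors {2, 3}): φ is true.
  1 (successors {0}): φ is true.
  2 (successors {0}): φ is true.
  3 (successors ∅): φ is false.
For instance, at 2:
  At 2: Dia (not (q and r) or q) requires not (q and r) or q at some successor in {0}.
    not (q and r) or q holds at 0, so Dia (not (q and r) or q) is true at 2.
Satisfying worlds: {0, 1, 2}

3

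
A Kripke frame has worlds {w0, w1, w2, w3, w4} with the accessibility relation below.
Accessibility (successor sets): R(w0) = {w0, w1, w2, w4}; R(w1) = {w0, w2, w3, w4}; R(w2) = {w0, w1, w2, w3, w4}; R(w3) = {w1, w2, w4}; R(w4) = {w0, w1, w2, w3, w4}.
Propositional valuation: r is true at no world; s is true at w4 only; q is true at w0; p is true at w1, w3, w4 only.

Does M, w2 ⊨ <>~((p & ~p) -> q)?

At w2: <>~((p & ~p) -> q) requires ~((p & ~p) -> q) at some successor in {w0, w1, w2, w3, w4}.
  At w0: ~((p & ~p) -> q) is false.
  At w1: ~((p & ~p) -> q) is false.
  At w2: ~((p & ~p) -> q) is false.
  At w3: ~((p & ~p) -> q) is false.
  At w4: ~((p & ~p) -> q) is false.
So <>~((p & ~p) -> q) is false at w2.

No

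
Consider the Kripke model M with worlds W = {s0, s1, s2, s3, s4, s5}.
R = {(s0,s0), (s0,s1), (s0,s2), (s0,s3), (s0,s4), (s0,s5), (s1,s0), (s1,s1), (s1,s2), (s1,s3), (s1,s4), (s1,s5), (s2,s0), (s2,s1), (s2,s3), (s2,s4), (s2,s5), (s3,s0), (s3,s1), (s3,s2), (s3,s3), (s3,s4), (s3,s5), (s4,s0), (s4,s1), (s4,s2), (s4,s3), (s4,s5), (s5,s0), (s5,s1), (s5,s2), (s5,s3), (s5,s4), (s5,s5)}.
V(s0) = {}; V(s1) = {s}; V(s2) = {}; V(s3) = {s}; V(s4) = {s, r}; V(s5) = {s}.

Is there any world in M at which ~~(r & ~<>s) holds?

Let φ = ~~(r & ~<>s). Evaluate φ at each world:
  s0 (successors {s0, s1, s2, s3, s4, s5}): φ is false.
  s1 (successors {s0, s1, s2, s3, s4, s5}): φ is false.
  s2 (successors {s0, s1, s3, s4, s5}): φ is false.
  s3 (successors {s0, s1, s2, s3, s4, s5}): φ is false.
  s4 (successors {s0, s1, s2, s3, s5}): φ is false.
  s5 (successors {s0, s1, s2, s3, s4, s5}): φ is false.
For instance, at s4:
  At s4: ~(r & ~<>s) is true, so ~~(r & ~<>s) is false.
    At s4: r & ~<>s is false, so ~(r & ~<>s) is true.
      At s4: r is true, ~<>s is false, so r & ~<>s is false.

No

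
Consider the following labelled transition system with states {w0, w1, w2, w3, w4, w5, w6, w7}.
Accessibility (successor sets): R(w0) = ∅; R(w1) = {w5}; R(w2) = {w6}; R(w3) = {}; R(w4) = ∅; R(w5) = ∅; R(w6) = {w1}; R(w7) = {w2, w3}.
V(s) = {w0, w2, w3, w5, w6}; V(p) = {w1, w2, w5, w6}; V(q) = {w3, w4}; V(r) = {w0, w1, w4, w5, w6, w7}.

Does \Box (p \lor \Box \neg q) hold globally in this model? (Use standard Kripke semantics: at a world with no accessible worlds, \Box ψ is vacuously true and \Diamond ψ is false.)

Let φ = \Box (p \lor \Box \neg q). Evaluate φ at each world:
  w0 (successors ∅): φ is true.
  w1 (successors {w5}): φ is true.
  w2 (successors {w6}): φ is true.
  w3 (successors ∅): φ is true.
  w4 (successors ∅): φ is true.
  w5 (successors ∅): φ is true.
  w6 (successors {w1}): φ is true.
  w7 (successors {w2, w3}): φ is true.
For instance, at w6:
  At w6: \Box (p \lor \Box \neg q) requires p \lor \Box \neg q at every successor {w1}.
      At w1: p is true, \Box \neg q is true, so p \lor \Box \neg q is true.
  So \Box (p \lor \Box \neg q) is true at w6.

Yes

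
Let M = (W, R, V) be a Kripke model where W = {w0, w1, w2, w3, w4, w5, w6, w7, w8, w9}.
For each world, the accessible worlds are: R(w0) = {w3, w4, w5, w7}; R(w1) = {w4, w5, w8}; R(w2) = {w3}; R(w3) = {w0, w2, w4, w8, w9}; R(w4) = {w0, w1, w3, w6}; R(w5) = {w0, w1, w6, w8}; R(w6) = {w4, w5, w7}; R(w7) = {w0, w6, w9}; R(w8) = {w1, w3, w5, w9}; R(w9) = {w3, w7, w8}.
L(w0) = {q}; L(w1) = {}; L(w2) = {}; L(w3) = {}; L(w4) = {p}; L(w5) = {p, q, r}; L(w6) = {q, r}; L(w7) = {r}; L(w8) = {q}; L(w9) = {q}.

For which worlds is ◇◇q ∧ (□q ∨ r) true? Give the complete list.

Let φ = ◇◇q ∧ (□q ∨ r). Evaluate φ at each world:
  w0 (successors {w3, w4, w5, w7}): φ is false.
  w1 (successors {w4, w5, w8}): φ is false.
  w2 (successors {w3}): φ is false.
  w3 (successors {w0, w2, w4, w8, w9}): φ is false.
  w4 (successors {w0, w1, w3, w6}): φ is false.
  w5 (successors {w0, w1, w6, w8}): φ is true.
  w6 (successors {w4, w5, w7}): φ is true.
  w7 (successors {w0, w6, w9}): φ is true.
  w8 (successors {w1, w3, w5, w9}): φ is false.
  w9 (successors {w3, w7, w8}): φ is false.
For instance, at w3:
  At w3: ◇◇q is true, □q ∨ r is false, so ◇◇q ∧ (□q ∨ r) is false.
    At w3: ◇◇q requires ◇q at some successor in {w0, w2, w4, w8, w9}.
      ◇q holds at w0, so ◇◇q is true at w3.
    At w3: □q is false, r is false, so □q ∨ r is false.
      At w3: □q requires q at every successor {w0, w2, w4, w8, w9}.
        q fails at w2, so □q is false at w3.
Satisfying worlds: {w5, w6, w7}

w5, w6, w7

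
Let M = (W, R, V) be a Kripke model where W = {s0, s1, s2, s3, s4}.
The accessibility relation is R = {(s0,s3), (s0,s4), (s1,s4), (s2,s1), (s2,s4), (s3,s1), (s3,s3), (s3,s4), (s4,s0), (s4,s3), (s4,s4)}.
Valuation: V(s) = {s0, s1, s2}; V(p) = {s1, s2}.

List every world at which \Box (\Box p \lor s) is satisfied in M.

Let φ = \Box (\Box p \lor s). Evaluate φ at each world:
  s0 (successors {s3, s4}): φ is false.
  s1 (successors {s4}): φ is false.
  s2 (successors {s1, s4}): φ is false.
  s3 (successors {s1, s3, s4}): φ is false.
  s4 (successors {s0, s3, s4}): φ is false.
For instance, at s4:
  At s4: \Box (\Box p \lor s) requires \Box p \lor s at every successor {s0, s3, s4}.
    \Box p \lor s fails at s3, so \Box (\Box p \lor s) is false at s4.
      At s3: \Box p is false, s is false, so \Box p \lor s is false.
Satisfying worlds: none.

none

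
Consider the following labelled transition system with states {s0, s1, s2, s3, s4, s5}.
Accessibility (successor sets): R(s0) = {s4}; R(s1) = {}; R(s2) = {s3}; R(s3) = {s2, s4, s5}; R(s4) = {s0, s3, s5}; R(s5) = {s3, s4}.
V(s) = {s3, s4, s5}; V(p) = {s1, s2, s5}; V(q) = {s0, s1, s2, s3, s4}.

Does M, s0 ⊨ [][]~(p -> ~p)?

At s0: [][]~(p -> ~p) requires []~(p -> ~p) at every successor {s4}.
  []~(p -> ~p) fails at s4, so [][]~(p -> ~p) is false at s0.
    At s4: []~(p -> ~p) requires ~(p -> ~p) at every successor {s0, s3, s5}.
      ~(p -> ~p) fails at s0, so []~(p -> ~p) is false at s4.

No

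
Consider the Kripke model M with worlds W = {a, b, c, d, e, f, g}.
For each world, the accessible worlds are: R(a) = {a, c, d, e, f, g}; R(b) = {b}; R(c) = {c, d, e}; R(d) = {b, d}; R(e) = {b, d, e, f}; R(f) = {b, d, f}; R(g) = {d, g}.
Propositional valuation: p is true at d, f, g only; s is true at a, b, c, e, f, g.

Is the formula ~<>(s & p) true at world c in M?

At c: <>(s & p) is false, so ~<>(s & p) is true.
  At c: <>(s & p) requires s & p at some successor in {c, d, e}.
    At c: s & p is false.
    At d: s & p is false.
    At e: s & p is false.
  So <>(s & p) is false at c.

Yes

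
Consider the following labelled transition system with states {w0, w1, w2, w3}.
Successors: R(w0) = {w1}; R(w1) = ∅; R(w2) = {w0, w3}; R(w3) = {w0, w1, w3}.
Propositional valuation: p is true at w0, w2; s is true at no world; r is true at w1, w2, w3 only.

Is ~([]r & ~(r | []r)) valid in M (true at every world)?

Let φ = ~([]r & ~(r | []r)). Evaluate φ at each world:
  w0 (successors {w1}): φ is true.
  w1 (successors ∅): φ is true.
  w2 (successors {w0, w3}): φ is true.
  w3 (successors {w0, w1, w3}): φ is true.
For instance, at w3:
  At w3: []r & ~(r | []r) is false, so ~([]r & ~(r | []r)) is true.
    At w3: []r is false, ~(r | []r) is false, so []r & ~(r | []r) is false.
      At w3: []r requires r at every successor {w0, w1, w3}.
        r fails at w0, so []r is false at w3.
      At w3: r | []r is true, so ~(r | []r) is false.

Yes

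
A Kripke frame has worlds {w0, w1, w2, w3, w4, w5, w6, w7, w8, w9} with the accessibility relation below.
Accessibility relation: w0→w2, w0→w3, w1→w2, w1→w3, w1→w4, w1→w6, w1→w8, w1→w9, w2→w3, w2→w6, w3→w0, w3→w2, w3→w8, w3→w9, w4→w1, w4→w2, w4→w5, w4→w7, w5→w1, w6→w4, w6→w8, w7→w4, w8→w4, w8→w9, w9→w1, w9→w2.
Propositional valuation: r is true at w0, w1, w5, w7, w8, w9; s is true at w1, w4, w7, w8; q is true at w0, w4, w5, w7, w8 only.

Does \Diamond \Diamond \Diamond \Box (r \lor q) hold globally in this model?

Let φ = \Diamond \Diamond \Diamond \Box (r \lor q). Evaluate φ at each world:
  w0 (successors {w2, w3}): φ is true.
  w1 (successors {w2, w3, w4, w6, w8, w9}): φ is true.
  w2 (successors {w3, w6}): φ is true.
  w3 (successors {w0, w2, w8, w9}): φ is true.
  w4 (successors {w1, w2, w5, w7}): φ is true.
  w5 (successors {w1}): φ is true.
  w6 (successors {w4, w8}): φ is true.
  w7 (successors {w4}): φ is true.
  w8 (successors {w4, w9}): φ is true.
  w9 (successors {w1, w2}): φ is true.
For instance, at w7:
  At w7: \Diamond \Diamond \Diamond \Box (r \lor q) requires \Diamond \Diamond \Box (r \lor q) at some successor in {w4}.
    \Diamond \Diamond \Box (r \lor q) holds at w4, so \Diamond \Diamond \Diamond \Box (r \lor q) is true at w7.
      At w4: \Diamond \Diamond \Box (r \lor q) requires \Diamond \Box (r \lor q) at some successor in {w1, w2, w5, w7}.
        \Diamond \Box (r \lor q) holds at w1, so \Diamond \Diamond \Box (r \lor q) is true at w4.

Yes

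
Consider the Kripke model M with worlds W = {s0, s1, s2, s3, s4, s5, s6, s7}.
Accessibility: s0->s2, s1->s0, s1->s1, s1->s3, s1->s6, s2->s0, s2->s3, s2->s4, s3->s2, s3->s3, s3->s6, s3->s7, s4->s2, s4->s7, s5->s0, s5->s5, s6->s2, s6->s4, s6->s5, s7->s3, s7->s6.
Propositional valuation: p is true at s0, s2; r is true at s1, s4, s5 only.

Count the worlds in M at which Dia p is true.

7

Recall that Dia ψ holds at a world iff ψ holds at some accessible world.
Let φ = Dia p. Evaluate φ at each world:
  s0 (successors {s2}): φ is true.
  s1 (successors {s0, s1, s3, s6}): φ is true.
  s2 (successors {s0, s3, s4}): φ is true.
  s3 (successors {s2, s3, s6, s7}): φ is true.
  s4 (successors {s2, s7}): φ is true.
  s5 (successors {s0, s5}): φ is true.
  s6 (successors {s2, s4, s5}): φ is true.
  s7 (successors {s3, s6}): φ is false.
For instance, at s4:
  At s4: Dia p requires p at some successor in {s2, s7}.
    p holds at s2, so Dia p is true at s4.
Satisfying worlds: {s0, s1, s2, s3, s4, s5, s6}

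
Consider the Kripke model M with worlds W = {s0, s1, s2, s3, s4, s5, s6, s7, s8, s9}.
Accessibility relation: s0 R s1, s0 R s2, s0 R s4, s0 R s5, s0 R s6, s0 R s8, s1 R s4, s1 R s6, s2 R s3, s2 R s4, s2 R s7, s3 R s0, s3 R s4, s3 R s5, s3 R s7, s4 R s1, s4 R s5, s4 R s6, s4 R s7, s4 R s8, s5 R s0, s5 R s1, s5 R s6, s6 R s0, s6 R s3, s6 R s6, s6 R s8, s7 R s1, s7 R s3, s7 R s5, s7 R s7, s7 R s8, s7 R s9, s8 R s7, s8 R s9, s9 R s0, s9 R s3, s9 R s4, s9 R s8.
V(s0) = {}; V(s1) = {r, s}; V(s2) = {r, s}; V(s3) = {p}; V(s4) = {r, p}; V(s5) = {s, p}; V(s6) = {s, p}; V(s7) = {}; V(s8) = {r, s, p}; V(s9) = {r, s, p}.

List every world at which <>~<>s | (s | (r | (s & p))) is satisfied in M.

s0, s1, s2, s4, s5, s6, s8, s9

Recall that <>ψ holds at a world iff ψ holds at some accessible world.
Let φ = <>~<>s | (s | (r | (s & p))). Evaluate φ at each world:
  s0 (successors {s1, s2, s4, s5, s6, s8}): φ is true.
  s1 (successors {s4, s6}): φ is true.
  s2 (successors {s3, s4, s7}): φ is true.
  s3 (successors {s0, s4, s5, s7}): φ is false.
  s4 (successors {s1, s5, s6, s7, s8}): φ is true.
  s5 (successors {s0, s1, s6}): φ is true.
  s6 (successors {s0, s3, s6, s8}): φ is true.
  s7 (successors {s1, s3, s5, s7, s8, s9}): φ is false.
  s8 (successors {s7, s9}): φ is true.
  s9 (successors {s0, s3, s4, s8}): φ is true.
For instance, at s7:
  At s7: <>~<>s is false, s | (r | (s & p)) is false, so <>~<>s | (s | (r | (s & p))) is false.
    At s7: <>~<>s requires ~<>s at some successor in {s1, s3, s5, s7, s8, s9}.
      At s1: ~<>s is false.
      At s3: ~<>s is false.
      At s5: ~<>s is false.
      At s7: ~<>s is false.
      At s8: ~<>s is false.
      At s9: ~<>s is false.
    So <>~<>s is false at s7.
Satisfying worlds: {s0, s1, s2, s4, s5, s6, s8, s9}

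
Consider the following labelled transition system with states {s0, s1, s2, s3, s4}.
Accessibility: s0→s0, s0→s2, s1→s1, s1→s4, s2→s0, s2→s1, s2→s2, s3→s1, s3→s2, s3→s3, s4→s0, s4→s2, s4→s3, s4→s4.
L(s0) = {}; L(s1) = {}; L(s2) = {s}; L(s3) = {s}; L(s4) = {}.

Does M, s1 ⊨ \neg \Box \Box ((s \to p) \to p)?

At s1: \Box \Box ((s \to p) \to p) is false, so \neg \Box \Box ((s \to p) \to p) is true.
  At s1: \Box \Box ((s \to p) \to p) requires \Box ((s \to p) \to p) at every successor {s1, s4}.
    \Box ((s \to p) \to p) fails at s1, so \Box \Box ((s \to p) \to p) is false at s1.
      At s1: \Box ((s \to p) \to p) requires (s \to p) \to p at every successor {s1, s4}.
        (s \to p) \to p fails at s1, so \Box ((s \to p) \to p) is false at s1.

Yes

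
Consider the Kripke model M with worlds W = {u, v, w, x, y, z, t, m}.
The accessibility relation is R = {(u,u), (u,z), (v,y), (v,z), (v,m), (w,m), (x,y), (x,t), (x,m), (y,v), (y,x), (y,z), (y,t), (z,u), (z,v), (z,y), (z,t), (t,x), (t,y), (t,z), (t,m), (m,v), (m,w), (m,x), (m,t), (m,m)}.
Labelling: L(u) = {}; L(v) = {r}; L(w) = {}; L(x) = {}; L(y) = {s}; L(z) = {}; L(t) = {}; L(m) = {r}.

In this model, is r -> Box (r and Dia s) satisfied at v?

No

At v: r is true, Box (r and Dia s) is false, so r -> Box (r and Dia s) is false.
  At v: Box (r and Dia s) requires r and Dia s at every successor {y, z, m}.
    r and Dia s fails at y, so Box (r and Dia s) is false at v.
      At y: r is false, Dia s is false, so r and Dia s is false.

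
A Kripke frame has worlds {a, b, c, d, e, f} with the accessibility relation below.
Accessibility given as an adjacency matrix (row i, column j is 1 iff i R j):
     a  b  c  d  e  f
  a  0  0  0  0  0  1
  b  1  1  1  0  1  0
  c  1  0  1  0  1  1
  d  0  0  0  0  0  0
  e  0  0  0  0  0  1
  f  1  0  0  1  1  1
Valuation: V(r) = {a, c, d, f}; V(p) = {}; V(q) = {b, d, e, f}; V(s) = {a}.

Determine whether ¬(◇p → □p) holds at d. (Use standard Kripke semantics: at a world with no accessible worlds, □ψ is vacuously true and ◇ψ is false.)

No

Recall that □ψ holds at a world iff ψ holds at every accessible world, and ◇ψ holds iff ψ holds at some accessible world.
At d: ◇p → □p is true, so ¬(◇p → □p) is false.
  At d: ◇p is false, □p is true, so ◇p → □p is true.
    At d: no accessible worlds, so ◇p is false.
    At d: no accessible worlds, so □p holds vacuously.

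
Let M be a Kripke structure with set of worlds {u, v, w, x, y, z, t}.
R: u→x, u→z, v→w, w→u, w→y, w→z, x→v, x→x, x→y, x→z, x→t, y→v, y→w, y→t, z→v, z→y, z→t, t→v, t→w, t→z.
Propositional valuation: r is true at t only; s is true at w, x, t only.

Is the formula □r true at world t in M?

At t: □r requires r at every successor {v, w, z}.
  r fails at v, so □r is false at t.

No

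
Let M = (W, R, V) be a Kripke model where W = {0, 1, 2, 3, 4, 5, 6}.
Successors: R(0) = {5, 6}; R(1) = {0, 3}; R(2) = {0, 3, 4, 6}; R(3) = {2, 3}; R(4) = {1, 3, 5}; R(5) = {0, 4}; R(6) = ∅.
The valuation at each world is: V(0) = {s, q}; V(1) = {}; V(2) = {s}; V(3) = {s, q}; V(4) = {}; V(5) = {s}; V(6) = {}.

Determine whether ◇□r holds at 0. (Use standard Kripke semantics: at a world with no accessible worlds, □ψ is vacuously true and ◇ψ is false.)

Recall that □ψ holds at a world iff ψ holds at every accessible world, and ◇ψ holds iff ψ holds at some accessible world.
At 0: ◇□r requires □r at some successor in {5, 6}.
  □r holds at 6, so ◇□r is true at 0.
    At 6: no accessible worlds, so □r holds vacuously.

Yes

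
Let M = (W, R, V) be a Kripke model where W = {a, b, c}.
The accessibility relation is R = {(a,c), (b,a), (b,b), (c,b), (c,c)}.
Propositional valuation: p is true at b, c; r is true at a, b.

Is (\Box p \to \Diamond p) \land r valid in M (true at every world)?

No

Let φ = (\Box p \to \Diamond p) \land r. Evaluate φ at each world:
  a (successors {c}): φ is true.
  b (successors {a, b}): φ is true.
  c (successors {b, c}): φ is false.
Detail at c (counterexample):
  At c: \Box p \to \Diamond p is true, r is false, so (\Box p \to \Diamond p) \land r is false.
    At c: \Box p is true, \Diamond p is true, so \Box p \to \Diamond p is true.
      At c: \Box p requires p at every successor {b, c}.
        At b: p is true.
        At c: p is true.
      So \Box p is true at c.
      At c: \Diamond p requires p at some successor in {b, c}.
        p holds at b, so \Diamond p is true at c.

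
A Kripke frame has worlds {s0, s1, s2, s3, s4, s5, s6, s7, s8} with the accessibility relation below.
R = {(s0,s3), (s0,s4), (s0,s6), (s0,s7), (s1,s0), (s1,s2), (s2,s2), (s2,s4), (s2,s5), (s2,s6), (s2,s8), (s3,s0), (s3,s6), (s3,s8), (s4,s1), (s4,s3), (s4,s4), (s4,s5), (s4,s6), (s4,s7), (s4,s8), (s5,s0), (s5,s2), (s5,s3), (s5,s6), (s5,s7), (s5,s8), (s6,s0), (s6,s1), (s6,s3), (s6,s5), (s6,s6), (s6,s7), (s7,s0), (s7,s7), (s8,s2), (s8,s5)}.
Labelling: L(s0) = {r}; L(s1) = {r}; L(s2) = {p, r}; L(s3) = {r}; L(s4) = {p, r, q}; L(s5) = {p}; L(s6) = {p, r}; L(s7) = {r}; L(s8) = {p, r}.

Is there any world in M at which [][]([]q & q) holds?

No

Let φ = [][]([]q & q). Evaluate φ at each world:
  s0 (successors {s3, s4, s6, s7}): φ is false.
  s1 (successors {s0, s2}): φ is false.
  s2 (successors {s2, s4, s5, s6, s8}): φ is false.
  s3 (successors {s0, s6, s8}): φ is false.
  s4 (successors {s1, s3, s4, s5, s6, s7, s8}): φ is false.
  s5 (successors {s0, s2, s3, s6, s7, s8}): φ is false.
  s6 (successors {s0, s1, s3, s5, s6, s7}): φ is false.
  s7 (successors {s0, s7}): φ is false.
  s8 (successors {s2, s5}): φ is false.
For instance, at s5:
  At s5: [][]([]q & q) requires []([]q & q) at every successor {s0, s2, s3, s6, s7, s8}.
    []([]q & q) fails at s0, so [][]([]q & q) is false at s5.
      At s0: []([]q & q) requires []q & q at every successor {s3, s4, s6, s7}.
        []q & q fails at s3, so []([]q & q) is false at s0.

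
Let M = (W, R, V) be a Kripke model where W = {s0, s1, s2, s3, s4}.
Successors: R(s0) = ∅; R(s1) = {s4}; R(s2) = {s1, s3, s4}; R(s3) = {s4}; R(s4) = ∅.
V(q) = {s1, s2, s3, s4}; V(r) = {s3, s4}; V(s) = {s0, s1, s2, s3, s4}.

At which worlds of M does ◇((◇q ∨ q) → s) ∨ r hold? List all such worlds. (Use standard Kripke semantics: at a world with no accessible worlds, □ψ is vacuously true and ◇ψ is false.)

s1, s2, s3, s4

Recall that ◇ψ holds at a world iff ψ holds at some accessible world.
Let φ = ◇((◇q ∨ q) → s) ∨ r. Evaluate φ at each world:
  s0 (successors ∅): φ is false.
  s1 (successors {s4}): φ is true.
  s2 (successors {s1, s3, s4}): φ is true.
  s3 (successors {s4}): φ is true.
  s4 (successors ∅): φ is true.
For instance, at s3:
  At s3: ◇((◇q ∨ q) → s) is true, r is true, so ◇((◇q ∨ q) → s) ∨ r is true.
    At s3: ◇((◇q ∨ q) → s) requires (◇q ∨ q) → s at some successor in {s4}.
      (◇q ∨ q) → s holds at s4, so ◇((◇q ∨ q) → s) is true at s3.
Satisfying worlds: {s1, s2, s3, s4}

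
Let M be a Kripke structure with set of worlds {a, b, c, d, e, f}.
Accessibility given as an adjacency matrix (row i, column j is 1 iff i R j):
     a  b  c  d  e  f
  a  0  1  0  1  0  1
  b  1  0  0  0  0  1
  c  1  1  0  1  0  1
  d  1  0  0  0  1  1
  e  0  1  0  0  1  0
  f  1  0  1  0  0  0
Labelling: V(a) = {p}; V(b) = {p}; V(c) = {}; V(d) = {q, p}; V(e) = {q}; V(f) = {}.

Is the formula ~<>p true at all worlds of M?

No

Let φ = ~<>p. Evaluate φ at each world:
  a (successors {b, d, f}): φ is false.
  b (successors {a, f}): φ is false.
  c (successors {a, b, d, f}): φ is false.
  d (successors {a, e, f}): φ is false.
  e (successors {b, e}): φ is false.
  f (successors {a, c}): φ is false.
Detail at a (counterexample):
  At a: <>p is true, so ~<>p is false.
    At a: <>p requires p at some successor in {b, d, f}.
      p holds at b, so <>p is true at a.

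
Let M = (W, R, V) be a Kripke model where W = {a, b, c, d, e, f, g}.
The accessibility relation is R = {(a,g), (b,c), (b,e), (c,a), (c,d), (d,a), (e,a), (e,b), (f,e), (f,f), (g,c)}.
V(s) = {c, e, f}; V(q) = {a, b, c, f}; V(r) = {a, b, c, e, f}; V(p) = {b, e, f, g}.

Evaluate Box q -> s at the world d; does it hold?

No

At d: Box q is true, s is false, so Box q -> s is false.
  At d: Box q requires q at every successor {a}.
    At a: q is true.
  So Box q is true at d.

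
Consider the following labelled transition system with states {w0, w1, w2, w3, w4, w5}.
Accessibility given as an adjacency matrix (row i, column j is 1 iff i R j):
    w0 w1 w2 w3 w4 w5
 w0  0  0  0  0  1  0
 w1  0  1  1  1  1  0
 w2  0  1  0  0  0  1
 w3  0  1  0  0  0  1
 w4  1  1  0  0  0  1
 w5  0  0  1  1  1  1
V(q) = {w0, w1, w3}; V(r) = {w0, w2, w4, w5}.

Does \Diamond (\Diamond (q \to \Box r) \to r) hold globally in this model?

Let φ = \Diamond (\Diamond (q \to \Box r) \to r). Evaluate φ at each world:
  w0 (successors {w4}): φ is true.
  w1 (successors {w1, w2, w3, w4}): φ is true.
  w2 (successors {w1, w5}): φ is true.
  w3 (successors {w1, w5}): φ is true.
  w4 (successors {w0, w1, w5}): φ is true.
  w5 (successors {w2, w3, w4, w5}): φ is true.
For instance, at w1:
  At w1: \Diamond (\Diamond (q \to \Box r) \to r) requires \Diamond (q \to \Box r) \to r at some successor in {w1, w2, w3, w4}.
    \Diamond (q \to \Box r) \to r holds at w2, so \Diamond (\Diamond (q \to \Box r) \to r) is true at w1.
      At w2: \Diamond (q \to \Box r) is true, r is true, so \Diamond (q \to \Box r) \to r is true.

Yes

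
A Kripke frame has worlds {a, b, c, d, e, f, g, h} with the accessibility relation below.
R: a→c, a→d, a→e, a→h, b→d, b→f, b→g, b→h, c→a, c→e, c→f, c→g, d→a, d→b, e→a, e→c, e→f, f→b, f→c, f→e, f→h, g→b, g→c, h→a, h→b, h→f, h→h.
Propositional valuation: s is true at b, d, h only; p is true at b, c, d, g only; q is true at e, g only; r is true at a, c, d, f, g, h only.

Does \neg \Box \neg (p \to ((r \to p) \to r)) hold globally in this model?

Yes

Recall that \Box ψ holds at a world iff ψ holds at every accessible world, and \Diamond ψ holds iff ψ holds at some accessible world.
Let φ = \neg \Box \neg (p \to ((r \to p) \to r)). Evaluate φ at each world:
  a (successors {c, d, e, h}): φ is true.
  b (successors {d, f, g, h}): φ is true.
  c (successors {a, e, f, g}): φ is true.
  d (successors {a, b}): φ is true.
  e (successors {a, c, f}): φ is true.
  f (successors {b, c, e, h}): φ is true.
  g (successors {b, c}): φ is true.
  h (successors {a, b, f, h}): φ is true.
For instance, at h:
  At h: \Box \neg (p \to ((r \to p) \to r)) is false, so \neg \Box \neg (p \to ((r \to p) \to r)) is true.
    At h: \Box \neg (p \to ((r \to p) \to r)) requires \neg (p \to ((r \to p) \to r)) at every successor {a, b, f, h}.
      \neg (p \to ((r \to p) \to r)) fails at a, so \Box \neg (p \to ((r \to p) \to r)) is false at h.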